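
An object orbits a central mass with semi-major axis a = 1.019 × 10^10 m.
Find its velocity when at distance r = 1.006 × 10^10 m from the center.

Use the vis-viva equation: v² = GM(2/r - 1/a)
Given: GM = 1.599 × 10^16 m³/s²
a = 1.019 × 10^10 m
r = 1.006 × 10^10 m
GM = 1.599 × 10^16 m³/s²
2/r − 1/a = 1.98807 × 10^-10 − 9.81354 × 10^-11 = 1.00672 × 10^-10 m⁻¹
v² = GM (2/r − 1/a) = 1.60974 × 10^6 m²/s²
v = 1268.76 m/s ≈ 1.269 km/s

Final answer: 1.269 km/s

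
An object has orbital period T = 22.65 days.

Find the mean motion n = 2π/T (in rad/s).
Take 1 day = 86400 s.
T = 22.65 days = 1.95696 × 10^6 s
n = 2π / (1.95696 × 10^6 s) = 3.21069 × 10^-6 rad/s ≈ 3.211 × 10^-6 rad/s

Final answer: n = 3.211 × 10^-6 rad/s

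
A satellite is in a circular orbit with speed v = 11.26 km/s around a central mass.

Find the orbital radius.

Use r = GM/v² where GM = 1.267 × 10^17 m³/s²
v = 11.26 km/s = 11260 m/s
GM = 1.267 × 10^17 m³/s²
v² = 1.26788 × 10^8 m²/s²
r = GM/v² = (1.267 × 10^17) / (1.26788 × 10^8) = 9.99309 × 10^8 m ≈ 999.3 Mm

Final answer: 999.3 Mm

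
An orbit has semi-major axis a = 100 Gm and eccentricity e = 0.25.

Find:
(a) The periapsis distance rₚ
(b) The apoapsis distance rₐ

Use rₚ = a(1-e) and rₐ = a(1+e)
a = 100 Gm = 1 × 10^11 m
e = 0.25:  1 − e = 0.75,  1 + e = 1.25
(a) rₚ = a(1 − e) = 1 × 10^11 m × 0.75 = 7.5 × 10^10 m ≈ 75 Gm
(b) rₐ = a(1 + e) = 1 × 10^11 m × 1.25 = 1.25 × 10^11 m ≈ 125 Gm

Final answer:
(a) rₚ = 75 Gm
(b) rₐ = 125 Gm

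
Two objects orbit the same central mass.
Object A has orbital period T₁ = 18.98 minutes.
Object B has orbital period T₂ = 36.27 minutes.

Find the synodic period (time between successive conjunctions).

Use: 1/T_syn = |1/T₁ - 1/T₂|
T₁ = 18.98 minutes = 1138.8 s
T₂ = 36.27 minutes = 2176.2 s
1/T₁ = 0.000878117 s⁻¹
1/T₂ = 0.000459517 s⁻¹
|1/T₁ − 1/T₂| = 0.000418601 s⁻¹
T_syn = 1 / |1/T₁ − 1/T₂| = 2388.91 s ≈ 39.82 minutes

Final answer: T_syn = 39.82 minutes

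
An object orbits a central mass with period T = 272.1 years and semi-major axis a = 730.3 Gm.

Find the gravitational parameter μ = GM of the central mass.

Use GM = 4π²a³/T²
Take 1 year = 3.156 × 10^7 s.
T = 272.1 years = 8.58748 × 10^9 s
a = 730.3 Gm = 7.303 × 10^11 m
a³ = 3.89497 × 10^35 m³
T² = 7.37447 × 10^19 s²
GM = 4π² × (3.89497 × 10^35) / (7.37447 × 10^19) = 2.08513 × 10^17 m³/s²
GM ≈ 2.085 × 10^17 m³/s²

Final answer: GM = 2.085 × 10^17 m³/s²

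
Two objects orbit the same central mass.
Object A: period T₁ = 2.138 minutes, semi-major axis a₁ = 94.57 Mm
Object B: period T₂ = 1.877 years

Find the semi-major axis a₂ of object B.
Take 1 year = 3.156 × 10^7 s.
T₁ = 2.138 minutes = 128.28 s
T₂ = 1.877 years = 5.92381 × 10^7 s
a₁ = 94.57 Mm = 9.457 × 10^7 m
Kepler's third law: (T₂/T₁)² = (a₂/a₁)³  ⇒  a₂ = a₁ (T₂/T₁)^(2/3)
T₂/T₁ = 461788
(T₂/T₁)^(2/3) = 5974.41
a₂ = 9.457 × 10^7 m × 5974.41 = 5.65 × 10^11 m ≈ 565 Gm

Final answer: a₂ = 565 Gm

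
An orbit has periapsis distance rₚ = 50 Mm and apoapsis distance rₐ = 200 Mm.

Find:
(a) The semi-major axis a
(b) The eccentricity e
rₚ = 50 Mm = 5 × 10^7 m
rₐ = 200 Mm = 2 × 10^8 m
(a) a = (rₚ + rₐ)/2 = 1.25 × 10^8 m ≈ 125 Mm
(b) e = (rₐ − rₚ)/(rₐ + rₚ) = (1.5 × 10^8) / (2.5 × 10^8) = 0.6

Final answer:
(a) a = 125 Mm
(b) e = 0.6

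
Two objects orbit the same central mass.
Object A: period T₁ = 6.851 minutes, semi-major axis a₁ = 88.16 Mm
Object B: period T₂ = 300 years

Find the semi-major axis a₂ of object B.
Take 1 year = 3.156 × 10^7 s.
T₁ = 6.851 minutes = 411.06 s
T₂ = 300 years = 9.468 × 10^9 s
a₁ = 88.16 Mm = 8.816 × 10^7 m
Kepler's third law: (T₂/T₁)² = (a₂/a₁)³  ⇒  a₂ = a₁ (T₂/T₁)^(2/3)
T₂/T₁ = 2.30331 × 10^7
(T₂/T₁)^(2/3) = 80953.4
a₂ = 8.816 × 10^7 m × 80953.4 = 7.13686 × 10^12 m ≈ 7.137 Tm

Final answer: a₂ = 7.137 Tm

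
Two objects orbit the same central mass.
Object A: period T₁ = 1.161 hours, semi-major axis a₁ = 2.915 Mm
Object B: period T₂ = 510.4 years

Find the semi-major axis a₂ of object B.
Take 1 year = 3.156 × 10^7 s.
T₁ = 1.161 hours = 4179.6 s
T₂ = 510.4 years = 1.61082 × 10^10 s
a₁ = 2.915 Mm = 2.915 × 10^6 m
Kepler's third law: (T₂/T₁)² = (a₂/a₁)³  ⇒  a₂ = a₁ (T₂/T₁)^(2/3)
T₂/T₁ = 3.85401 × 10^6
(T₂/T₁)^(2/3) = 24581.5
a₂ = 2.915 × 10^6 m × 24581.5 = 7.16551 × 10^10 m ≈ 71.66 Gm

Final answer: a₂ = 71.66 Gm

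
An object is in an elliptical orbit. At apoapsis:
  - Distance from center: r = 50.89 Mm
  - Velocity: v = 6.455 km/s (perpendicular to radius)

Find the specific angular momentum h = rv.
r = 50.89 Mm = 5.089 × 10^7 m
v = 6.455 km/s = 6455 m/s
h = rv = 5.089 × 10^7 × 6455 = 3.28495 × 10^11 m²/s ≈ 3.285 × 10^11 m²/s

Final answer: h = 3.285 × 10^11 m²/s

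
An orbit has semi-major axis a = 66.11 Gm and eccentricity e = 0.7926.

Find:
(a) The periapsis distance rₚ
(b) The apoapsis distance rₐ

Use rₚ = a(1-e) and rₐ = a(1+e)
a = 66.11 Gm = 6.611 × 10^10 m
e = 0.7926:  1 − e = 0.2074,  1 + e = 1.7926
(a) rₚ = a(1 − e) = 6.611 × 10^10 m × 0.2074 = 1.37112 × 10^10 m ≈ 13.71 Gm
(b) rₐ = a(1 + e) = 6.611 × 10^10 m × 1.7926 = 1.18509 × 10^11 m ≈ 118.5 Gm

Final answer:
(a) rₚ = 13.71 Gm
(b) rₐ = 118.5 Gm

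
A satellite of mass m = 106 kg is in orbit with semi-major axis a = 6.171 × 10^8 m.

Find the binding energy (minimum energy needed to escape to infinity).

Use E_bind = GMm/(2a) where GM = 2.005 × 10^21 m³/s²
a = 6.171 × 10^8 m
GM = 2.005 × 10^21 m³/s²
m = 106 kg
GMm = 2.005 × 10^21 × 106 = 2.1253 × 10^23 m³·kg/s²
2a = 1.2342 × 10^9 m
E_bind = GMm/(2a) = 1.72201 × 10^14 J ≈ 172.2 TJ

Final answer: 172.2 TJ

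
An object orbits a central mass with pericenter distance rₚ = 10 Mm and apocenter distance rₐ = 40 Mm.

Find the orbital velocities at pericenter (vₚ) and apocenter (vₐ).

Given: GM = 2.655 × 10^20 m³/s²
rₚ = 10 Mm = 1 × 10^7 m
rₐ = 40 Mm = 4 × 10^7 m
GM = 2.655 × 10^20 m³/s²
a = (rₚ + rₐ)/2 = 2.5 × 10^7 m
Vis-viva: v² = GM (2/r − 1/a)
vₚ² = 2.655 × 10^20 × (2 × 10^-7 − 4 × 10^-8) = 4.248 × 10^13 m²/s²
vₚ = 6.51767 × 10^6 m/s ≈ 6518 km/s
vₐ² = 2.655 × 10^20 × (5 × 10^-8 − 4 × 10^-8) = 2.655 × 10^12 m²/s²
vₐ = 1.62942 × 10^6 m/s ≈ 1629 km/s

Final answer: vₚ = 6518 km/s, vₐ = 1629 km/s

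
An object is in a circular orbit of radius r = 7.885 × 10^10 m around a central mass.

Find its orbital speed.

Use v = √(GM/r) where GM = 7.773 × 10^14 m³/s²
r = 7.885 × 10^10 m
GM = 7.773 × 10^14 m³/s²
GM/r = (7.773 × 10^14) / (7.885 × 10^10) = 9857.96 m²/s²
v = √(GM/r) = 99.2873 m/s ≈ 99.29 m/s

Final answer: 99.29 m/s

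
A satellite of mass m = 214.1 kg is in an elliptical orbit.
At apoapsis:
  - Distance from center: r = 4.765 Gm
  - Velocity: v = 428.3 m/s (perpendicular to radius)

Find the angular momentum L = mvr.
r = 4.765 Gm = 4.765 × 10^9 m
v = 428.3 m/s
vr = 428.3 × 4.765 × 10^9 = 2.04085 × 10^12 m²/s
L = m × vr = 214.1 × 2.04085 × 10^12 = 4.36946 × 10^14 kg·m²/s ≈ 4.369 × 10^14 kg·m²/s

Final answer: L = 4.369 × 10^14 kg·m²/s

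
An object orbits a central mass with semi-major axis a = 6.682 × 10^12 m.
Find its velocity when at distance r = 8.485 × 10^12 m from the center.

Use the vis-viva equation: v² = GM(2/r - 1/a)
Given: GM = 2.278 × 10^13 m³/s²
a = 6.682 × 10^12 m
r = 8.485 × 10^12 m
GM = 2.278 × 10^13 m³/s²
2/r − 1/a = 2.3571 × 10^-13 − 1.49656 × 10^-13 = 8.60543 × 10^-14 m⁻¹
v² = GM (2/r − 1/a) = 1.96032 m²/s²
v = 1.40011 m/s ≈ 1.4 m/s

Final answer: 1.4 m/s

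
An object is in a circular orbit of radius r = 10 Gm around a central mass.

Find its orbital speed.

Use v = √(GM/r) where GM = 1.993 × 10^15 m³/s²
r = 10 Gm = 1 × 10^10 m
GM = 1.993 × 10^15 m³/s²
GM/r = (1.993 × 10^15) / (1 × 10^10) = 199300 m²/s²
v = √(GM/r) = 446.43 m/s ≈ 446.4 m/s

Final answer: 446.4 m/s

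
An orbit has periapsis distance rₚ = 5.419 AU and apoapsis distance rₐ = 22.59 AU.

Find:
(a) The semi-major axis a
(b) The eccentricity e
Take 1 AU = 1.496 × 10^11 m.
rₚ = 5.419 AU = 8.10682 × 10^11 m
rₐ = 22.59 AU = 3.37946 × 10^12 m
(a) a = (rₚ + rₐ)/2 = 2.09507 × 10^12 m ≈ 14 AU
(b) e = (rₐ − rₚ)/(rₐ + rₚ) = (2.56878 × 10^12) / (4.19015 × 10^12) = 0.613053

Final answer:
(a) a = 14 AU
(b) e = 0.6131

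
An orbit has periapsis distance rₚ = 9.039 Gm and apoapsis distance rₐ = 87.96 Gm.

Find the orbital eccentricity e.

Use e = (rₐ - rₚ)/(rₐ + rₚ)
rₚ = 9.039 Gm = 9.039 × 10^9 m
rₐ = 87.96 Gm = 8.796 × 10^10 m
rₐ − rₚ = 7.8921 × 10^10 m
rₐ + rₚ = 9.6999 × 10^10 m
e = (rₐ − rₚ)/(rₐ + rₚ) = 0.813627

Final answer: e = 0.8136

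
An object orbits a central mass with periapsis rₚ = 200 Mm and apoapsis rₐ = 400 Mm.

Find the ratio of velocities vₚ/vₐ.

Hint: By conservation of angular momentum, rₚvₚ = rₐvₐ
rₚ = 200 Mm = 2 × 10^8 m
rₐ = 400 Mm = 4 × 10^8 m
rₚvₚ = rₐvₐ  ⇒  vₚ/vₐ = rₐ/rₚ
vₚ/vₐ = (4 × 10^8) / (2 × 10^8) = 2

Final answer: vₚ/vₐ = 2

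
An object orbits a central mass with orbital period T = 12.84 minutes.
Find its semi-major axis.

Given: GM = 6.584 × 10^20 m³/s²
T = 12.84 minutes = 770.4 s
GM = 6.584 × 10^20 m³/s²
Kepler's third law: a³ = GM T² / (4π²)
T² = 593516 s²
a³ = (6.584 × 10^20) × 593516 / (4π²) = 9.89835 × 10^24 m³
a = (a³)^(1/3) = 2.14711 × 10^8 m ≈ 214.7 Mm

Final answer: 214.7 Mm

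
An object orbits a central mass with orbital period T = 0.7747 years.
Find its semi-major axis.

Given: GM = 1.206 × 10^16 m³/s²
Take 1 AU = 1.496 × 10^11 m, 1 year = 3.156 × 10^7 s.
T = 0.7747 years = 2.44495 × 10^7 s
GM = 1.206 × 10^16 m³/s²
Kepler's third law: a³ = GM T² / (4π²)
T² = 5.9778 × 10^14 s²
a³ = (1.206 × 10^16) × (5.9778 × 10^14) / (4π²) = 1.82612 × 10^29 m³
a = (a³)^(1/3) = 5.67339 × 10^9 m ≈ 0.03792 AU

Final answer: 0.03792 AU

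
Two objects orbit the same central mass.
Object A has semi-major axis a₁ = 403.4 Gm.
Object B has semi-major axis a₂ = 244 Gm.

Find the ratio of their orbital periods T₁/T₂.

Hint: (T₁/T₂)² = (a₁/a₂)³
a₁ = 403.4 Gm = 4.034 × 10^11 m
a₂ = 244 Gm = 2.44 × 10^11 m
a₁/a₂ = 1.65328
T₁/T₂ = (a₁/a₂)^(3/2) = (1.65328)^1.5 = 2.12578

Final answer: T₁/T₂ = 2.126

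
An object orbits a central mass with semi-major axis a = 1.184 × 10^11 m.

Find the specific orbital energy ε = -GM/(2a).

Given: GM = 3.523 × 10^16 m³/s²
a = 1.184 × 10^11 m
GM = 3.523 × 10^16 m³/s²
2a = 2.368 × 10^11 m
ε = −GM/(2a) = -148775 J/kg ≈ -148.8 kJ/kg

Final answer: -148.8 kJ/kg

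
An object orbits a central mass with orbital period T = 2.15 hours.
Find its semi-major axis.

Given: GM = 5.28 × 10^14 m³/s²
T = 2.15 hours = 7740 s
GM = 5.28 × 10^14 m³/s²
Kepler's third law: a³ = GM T² / (4π²)
T² = 5.99076 × 10^7 s²
a³ = (5.28 × 10^14) × (5.99076 × 10^7) / (4π²) = 8.01228 × 10^20 m³
a = (a³)^(1/3) = 9.28793 × 10^6 m ≈ 9.288 Mm

Final answer: 9.288 Mm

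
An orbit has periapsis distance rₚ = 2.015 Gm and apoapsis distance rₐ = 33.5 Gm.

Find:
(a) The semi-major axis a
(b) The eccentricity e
rₚ = 2.015 Gm = 2.015 × 10^9 m
rₐ = 33.5 Gm = 3.35 × 10^10 m
(a) a = (rₚ + rₐ)/2 = 1.77575 × 10^10 m ≈ 17.76 Gm
(b) e = (rₐ − rₚ)/(rₐ + rₚ) = (3.1485 × 10^10) / (3.5515 × 10^10) = 0.886527

Final answer:
(a) a = 17.76 Gm
(b) e = 0.8865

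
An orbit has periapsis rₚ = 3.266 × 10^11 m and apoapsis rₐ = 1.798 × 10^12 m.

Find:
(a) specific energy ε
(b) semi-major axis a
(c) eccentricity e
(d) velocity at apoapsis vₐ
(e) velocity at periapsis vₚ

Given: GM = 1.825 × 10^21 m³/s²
rₚ = 3.266 × 10^11 m
rₐ = 1.798 × 10^12 m
GM = 1.825 × 10^21 m³/s²
a = (rₚ + rₐ)/2 = 1.0623 × 10^12 m
e = (rₐ − rₚ)/(rₐ + rₚ) = (1.4714 × 10^12) / (2.1246 × 10^12) = 0.692554
(a) 2a = 2.1246 × 10^12 m;  ε = −GM/(2a) = -8.58985 × 10^8 J/kg ≈ -859 MJ/kg
(b) a = 1.0623 × 10^12 m ≈ 1.062 × 10^12 m
(c) e = 0.692554 ≈ 0.6926
(d) vₐ² = GM (2/rₐ − 1/a) = 1.825 × 10^21 × (1.11235 × 10^-12 − 9.41354 × 10^-13) = 3.12063 × 10^8 m²/s²;  vₐ = 17665.3 m/s ≈ 17.67 km/s
(e) vₚ² = GM (2/rₚ − 1/a) = 1.825 × 10^21 × (6.1237 × 10^-12 − 9.41354 × 10^-13) = 9.45778 × 10^9 m²/s²;  vₚ = 97251.1 m/s ≈ 97.25 km/s

Final answer:
(a) specific energy ε = -859 MJ/kg
(b) semi-major axis a = 1.062 × 10^12 m
(c) eccentricity e = 0.6926
(d) velocity at apoapsis vₐ = 17.67 km/s
(e) velocity at periapsis vₚ = 97.25 km/s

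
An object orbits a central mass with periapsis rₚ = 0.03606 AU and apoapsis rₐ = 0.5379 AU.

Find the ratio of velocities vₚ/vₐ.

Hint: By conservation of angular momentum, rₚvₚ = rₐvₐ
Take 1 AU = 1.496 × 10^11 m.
rₚ = 0.03606 AU = 5.39458 × 10^9 m
rₐ = 0.5379 AU = 8.04698 × 10^10 m
rₚvₚ = rₐvₐ  ⇒  vₚ/vₐ = rₐ/rₚ
vₚ/vₐ = (8.04698 × 10^10) / (5.39458 × 10^9) = 14.9168

Final answer: vₚ/vₐ = 14.92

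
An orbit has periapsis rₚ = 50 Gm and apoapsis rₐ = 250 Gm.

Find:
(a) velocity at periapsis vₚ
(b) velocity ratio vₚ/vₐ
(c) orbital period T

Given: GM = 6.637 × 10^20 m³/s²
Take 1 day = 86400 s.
rₚ = 50 Gm = 5 × 10^10 m
rₐ = 250 Gm = 2.5 × 10^11 m
GM = 6.637 × 10^20 m³/s²
a = (rₚ + rₐ)/2 = 1.5 × 10^11 m
e = (rₐ − rₚ)/(rₐ + rₚ) = (2 × 10^11) / (3 × 10^11) = 0.666667
(a) vₚ² = GM (2/rₚ − 1/a) = 6.637 × 10^20 × (4 × 10^-11 − 6.66667 × 10^-12) = 2.21233 × 10^10 m²/s²;  vₚ = 148739 m/s ≈ 148.7 km/s
(b) vₚ/vₐ = rₐ/rₚ (angular momentum) = (2.5 × 10^11) / (5 × 10^10) = 5 ≈ 5
(c) a³ = 3.375 × 10^33 m³;  T = 2π √(a³/GM) = 2π × 2.25502 × 10^6 s = 1.41687 × 10^7 s ≈ 164 days

Final answer:
(a) velocity at periapsis vₚ = 148.7 km/s
(b) velocity ratio vₚ/vₐ = 5
(c) orbital period T = 164 days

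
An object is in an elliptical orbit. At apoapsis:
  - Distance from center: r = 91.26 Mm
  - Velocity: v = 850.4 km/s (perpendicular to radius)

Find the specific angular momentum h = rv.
r = 91.26 Mm = 9.126 × 10^7 m
v = 850.4 km/s = 850400 m/s
h = rv = 9.126 × 10^7 × 850400 = 7.76075 × 10^13 m²/s ≈ 7.761 × 10^13 m²/s

Final answer: h = 7.761 × 10^13 m²/s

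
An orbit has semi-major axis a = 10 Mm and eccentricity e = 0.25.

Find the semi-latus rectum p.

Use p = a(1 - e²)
a = 10 Mm = 1 × 10^7 m
e = 0.25,  e² = 0.0625,  1 − e² = 0.9375
p = a(1 − e²) = 1 × 10^7 m × 0.9375 = 9.375 × 10^6 m ≈ 9.375 Mm

Final answer: p = 9.375 Mm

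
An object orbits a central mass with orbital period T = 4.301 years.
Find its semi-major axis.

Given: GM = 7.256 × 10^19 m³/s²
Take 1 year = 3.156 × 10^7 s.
T = 4.301 years = 1.3574 × 10^8 s
GM = 7.256 × 10^19 m³/s²
Kepler's third law: a³ = GM T² / (4π²)
T² = 1.84252 × 10^16 s²
a³ = (7.256 × 10^19) × (1.84252 × 10^16) / (4π²) = 3.38649 × 10^34 m³
a = (a³)^(1/3) = 3.23532 × 10^11 m ≈ 323.5 Gm

Final answer: 323.5 Gm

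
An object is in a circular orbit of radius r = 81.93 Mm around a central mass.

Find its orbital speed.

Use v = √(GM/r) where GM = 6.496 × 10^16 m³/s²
r = 81.93 Mm = 8.193 × 10^7 m
GM = 6.496 × 10^16 m³/s²
GM/r = (6.496 × 10^16) / (8.193 × 10^7) = 7.92872 × 10^8 m²/s²
v = √(GM/r) = 28158 m/s ≈ 28.16 km/s

Final answer: 28.16 km/s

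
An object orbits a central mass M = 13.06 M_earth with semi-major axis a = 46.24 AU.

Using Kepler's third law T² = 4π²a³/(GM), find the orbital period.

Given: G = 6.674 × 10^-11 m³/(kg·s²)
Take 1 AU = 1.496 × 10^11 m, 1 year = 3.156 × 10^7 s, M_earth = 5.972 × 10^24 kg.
M = 13.06 M_earth = 7.79943 × 10^25 kg
GM = G × M = 6.674 × 10^-11 × 7.79943 × 10^25 = 5.20534 × 10^15 m³/s²
a = 46.24 AU = 6.9175 × 10^12 m
a³ = 3.31015 × 10^38 m³
T = 2π √(a³/GM) = 2π √((3.31015 × 10^38) / (5.20534 × 10^15)) = 2π × 2.52174 × 10^11 s
T = 1.58445 × 10^12 s ≈ 5.02 × 10^4 years

Final answer: 5.02 × 10^4 years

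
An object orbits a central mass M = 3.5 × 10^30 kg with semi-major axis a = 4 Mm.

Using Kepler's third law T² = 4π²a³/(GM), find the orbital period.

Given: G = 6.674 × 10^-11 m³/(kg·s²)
M = 3.5 × 10^30 kg
GM = G × M = 6.674 × 10^-11 × 3.5 × 10^30 = 2.3359 × 10^20 m³/s²
a = 4 Mm = 4 × 10^6 m
a³ = 6.4 × 10^19 m³
T = 2π √(a³/GM) = 2π √((6.4 × 10^19) / (2.3359 × 10^20)) = 2π × 0.523435 s
T = 3.28884 s ≈ 3.289 seconds

Final answer: 3.289 seconds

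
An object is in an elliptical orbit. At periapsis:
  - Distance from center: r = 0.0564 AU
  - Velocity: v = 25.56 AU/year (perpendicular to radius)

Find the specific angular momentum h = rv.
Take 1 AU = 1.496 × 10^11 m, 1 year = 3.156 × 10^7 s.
r = 0.0564 AU = 8.43744 × 10^9 m
v = 25.56 AU/year = 121159 m/s
h = rv = 8.43744 × 10^9 × 121159 = 1.02227 × 10^15 m²/s ≈ 1.022 × 10^15 m²/s

Final answer: h = 1.022 × 10^15 m²/s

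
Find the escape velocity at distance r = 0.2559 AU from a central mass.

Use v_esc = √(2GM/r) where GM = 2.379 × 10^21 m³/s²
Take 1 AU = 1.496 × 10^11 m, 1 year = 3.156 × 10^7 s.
r = 0.2559 AU = 3.82826 × 10^10 m
GM = 2.379 × 10^21 m³/s²
2GM/r = 2 × (2.379 × 10^21) / (3.82826 × 10^10) = 1.24286 × 10^11 m²/s²
v_esc = √(2GM/r) = 352542 m/s ≈ 74.37 AU/year

Final answer: 74.37 AU/year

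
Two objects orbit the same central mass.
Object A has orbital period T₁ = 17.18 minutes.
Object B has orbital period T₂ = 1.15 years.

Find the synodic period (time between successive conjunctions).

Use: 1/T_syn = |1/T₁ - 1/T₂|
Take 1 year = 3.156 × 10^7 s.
T₁ = 17.18 minutes = 1030.8 s
T₂ = 1.15 years = 3.6294 × 10^7 s
1/T₁ = 0.00097012 s⁻¹
1/T₂ = 2.75528 × 10^-8 s⁻¹
|1/T₁ − 1/T₂| = 0.000970093 s⁻¹
T_syn = 1 / |1/T₁ − 1/T₂| = 1030.83 s ≈ 17.18 minutes

Final answer: T_syn = 17.18 minutes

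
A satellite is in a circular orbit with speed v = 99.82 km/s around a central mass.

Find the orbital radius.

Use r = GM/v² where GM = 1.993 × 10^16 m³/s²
v = 99.82 km/s = 99820 m/s
GM = 1.993 × 10^16 m³/s²
v² = 9.96403 × 10^9 m²/s²
r = GM/v² = (1.993 × 10^16) / (9.96403 × 10^9) = 2.00019 × 10^6 m ≈ 2 Mm

Final answer: 2 Mm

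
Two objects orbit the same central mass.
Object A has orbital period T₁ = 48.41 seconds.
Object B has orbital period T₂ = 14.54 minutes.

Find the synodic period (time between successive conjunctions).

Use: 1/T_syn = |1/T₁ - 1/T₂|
T₁ = 48.41 seconds
T₂ = 14.54 minutes = 872.4 s
1/T₁ = 0.0206569 s⁻¹
1/T₂ = 0.00114626 s⁻¹
|1/T₁ − 1/T₂| = 0.0195106 s⁻¹
T_syn = 1 / |1/T₁ − 1/T₂| = 51.2541 s ≈ 51.25 seconds

Final answer: T_syn = 51.25 seconds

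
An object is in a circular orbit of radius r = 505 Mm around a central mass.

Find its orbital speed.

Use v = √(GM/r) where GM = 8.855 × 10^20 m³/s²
r = 505 Mm = 5.05 × 10^8 m
GM = 8.855 × 10^20 m³/s²
GM/r = (8.855 × 10^20) / (5.05 × 10^8) = 1.75347 × 10^12 m²/s²
v = √(GM/r) = 1.32418 × 10^6 m/s ≈ 1324 km/s

Final answer: 1324 km/s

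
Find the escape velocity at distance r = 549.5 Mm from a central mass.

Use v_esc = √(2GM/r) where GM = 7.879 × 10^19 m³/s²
r = 549.5 Mm = 5.495 × 10^8 m
GM = 7.879 × 10^19 m³/s²
2GM/r = 2 × (7.879 × 10^19) / (5.495 × 10^8) = 2.8677 × 10^11 m²/s²
v_esc = √(2GM/r) = 535509 m/s ≈ 535.5 km/s

Final answer: 535.5 km/s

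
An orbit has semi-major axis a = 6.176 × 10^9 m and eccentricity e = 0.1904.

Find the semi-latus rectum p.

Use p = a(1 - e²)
a = 6.176 × 10^9 m
e = 0.1904,  e² = 0.0362522,  1 − e² = 0.963748
p = a(1 − e²) = 6.176 × 10^9 m × 0.963748 = 5.95211 × 10^9 m ≈ 5.952 × 10^9 m

Final answer: p = 5.952 × 10^9 m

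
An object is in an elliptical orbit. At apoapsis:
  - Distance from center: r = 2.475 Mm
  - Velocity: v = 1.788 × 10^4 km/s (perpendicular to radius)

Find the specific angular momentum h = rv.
r = 2.475 Mm = 2.475 × 10^6 m
v = 1.788 × 10^4 km/s = 1.788 × 10^7 m/s
h = rv = 2.475 × 10^6 × 1.788 × 10^7 = 4.4253 × 10^13 m²/s ≈ 4.425 × 10^13 m²/s

Final answer: h = 4.425 × 10^13 m²/s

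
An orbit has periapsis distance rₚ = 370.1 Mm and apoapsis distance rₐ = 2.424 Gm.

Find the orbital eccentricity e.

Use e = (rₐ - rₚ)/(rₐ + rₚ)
rₚ = 370.1 Mm = 3.701 × 10^8 m
rₐ = 2.424 Gm = 2.424 × 10^9 m
rₐ − rₚ = 2.0539 × 10^9 m
rₐ + rₚ = 2.7941 × 10^9 m
e = (rₐ − rₚ)/(rₐ + rₚ) = 0.735085

Final answer: e = 0.7351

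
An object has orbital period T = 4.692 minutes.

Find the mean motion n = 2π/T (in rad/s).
T = 4.692 minutes = 281.52 s
n = 2π / 281.52 s = 0.0223188 rad/s ≈ 0.02232 rad/s

Final answer: n = 0.02232 rad/s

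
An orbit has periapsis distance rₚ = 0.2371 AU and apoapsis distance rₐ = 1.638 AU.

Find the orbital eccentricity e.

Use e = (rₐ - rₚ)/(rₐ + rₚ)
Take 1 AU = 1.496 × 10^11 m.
rₚ = 0.2371 AU = 3.54702 × 10^10 m
rₐ = 1.638 AU = 2.45045 × 10^11 m
rₐ − rₚ = 2.09575 × 10^11 m
rₐ + rₚ = 2.80515 × 10^11 m
e = (rₐ − rₚ)/(rₐ + rₚ) = 0.747107

Final answer: e = 0.7471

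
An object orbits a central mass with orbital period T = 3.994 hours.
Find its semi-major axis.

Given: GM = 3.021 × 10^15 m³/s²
T = 3.994 hours = 14378.4 s
GM = 3.021 × 10^15 m³/s²
Kepler's third law: a³ = GM T² / (4π²)
T² = 2.06738 × 10^8 s²
a³ = (3.021 × 10^15) × (2.06738 × 10^8) / (4π²) = 1.58202 × 10^22 m³
a = (a³)^(1/3) = 2.51037 × 10^7 m ≈ 2.51 × 10^7 m

Final answer: 2.51 × 10^7 m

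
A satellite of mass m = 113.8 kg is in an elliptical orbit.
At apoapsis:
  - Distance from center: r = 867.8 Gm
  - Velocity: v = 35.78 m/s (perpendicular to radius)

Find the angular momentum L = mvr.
r = 867.8 Gm = 8.678 × 10^11 m
v = 35.78 m/s
vr = 35.78 × 8.678 × 10^11 = 3.10499 × 10^13 m²/s
L = m × vr = 113.8 × 3.10499 × 10^13 = 3.53348 × 10^15 kg·m²/s ≈ 3.533 × 10^15 kg·m²/s

Final answer: L = 3.533 × 10^15 kg·m²/s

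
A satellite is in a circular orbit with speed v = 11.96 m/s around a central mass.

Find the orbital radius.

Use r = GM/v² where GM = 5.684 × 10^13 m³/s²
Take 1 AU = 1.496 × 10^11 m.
v = 11.96 m/s
GM = 5.684 × 10^13 m³/s²
v² = 143.042 m²/s²
r = GM/v² = (5.684 × 10^13) / 143.042 = 3.97367 × 10^11 m ≈ 2.656 AU

Final answer: 2.656 AU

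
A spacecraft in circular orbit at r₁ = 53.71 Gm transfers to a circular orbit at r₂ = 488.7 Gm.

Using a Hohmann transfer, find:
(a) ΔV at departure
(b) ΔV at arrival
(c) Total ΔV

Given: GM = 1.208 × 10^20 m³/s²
r₁ = 53.71 Gm = 5.371 × 10^10 m
r₂ = 488.7 Gm = 4.887 × 10^11 m
GM = 1.208 × 10^20 m³/s²
Transfer ellipse: a_t = (r₁ + r₂)/2 = 2.71205 × 10^11 m
Circular speed at r₁: v₁ = √(GM/r₁) = 47424.8 m/s
Transfer speed at r₁ (periapsis): v₁ₜ = √(GM(2/r₁ − 1/a_t)) = 63661.7 m/s
(a) ΔV₁ = v₁ₜ − v₁ = 16236.9 m/s ≈ 16.24 km/s
Circular speed at r₂: v₂ = √(GM/r₂) = 15722.2 m/s
Transfer speed at r₂ (apoapsis): v₂ₜ = √(GM(2/r₂ − 1/a_t)) = 6996.66 m/s
(b) ΔV₂ = v₂ − v₂ₜ = 8725.5 m/s ≈ 8.725 km/s
(c) ΔV_total = ΔV₁ + ΔV₂ = 24962.4 m/s ≈ 24.96 km/s

Final answer:
(a) ΔV₁ = 16.24 km/s
(b) ΔV₂ = 8.725 km/s
(c) ΔV_total = 24.96 km/s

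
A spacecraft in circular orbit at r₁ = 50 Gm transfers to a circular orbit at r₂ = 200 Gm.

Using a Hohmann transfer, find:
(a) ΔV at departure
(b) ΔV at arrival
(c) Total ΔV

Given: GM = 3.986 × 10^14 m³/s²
r₁ = 50 Gm = 5 × 10^10 m
r₂ = 200 Gm = 2 × 10^11 m
GM = 3.986 × 10^14 m³/s²
Transfer ellipse: a_t = (r₁ + r₂)/2 = 1.25 × 10^11 m
Circular speed at r₁: v₁ = √(GM/r₁) = 89.2861 m/s
Transfer speed at r₁ (periapsis): v₁ₜ = √(GM(2/r₁ − 1/a_t)) = 112.939 m/s
(a) ΔV₁ = v₁ₜ − v₁ = 23.6529 m/s ≈ 23.65 m/s
Circular speed at r₂: v₂ = √(GM/r₂) = 44.643 m/s
Transfer speed at r₂ (apoapsis): v₂ₜ = √(GM(2/r₂ − 1/a_t)) = 28.2347 m/s
(b) ΔV₂ = v₂ − v₂ₜ = 16.4083 m/s ≈ 16.41 m/s
(c) ΔV_total = ΔV₁ + ΔV₂ = 40.0612 m/s ≈ 40.06 m/s

Final answer:
(a) ΔV₁ = 23.65 m/s
(b) ΔV₂ = 16.41 m/s
(c) ΔV_total = 40.06 m/s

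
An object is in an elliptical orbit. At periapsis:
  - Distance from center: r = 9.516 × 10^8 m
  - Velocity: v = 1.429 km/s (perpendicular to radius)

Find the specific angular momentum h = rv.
r = 9.516 × 10^8 m
v = 1.429 km/s = 1429 m/s
h = rv = 9.516 × 10^8 × 1429 = 1.35984 × 10^12 m²/s ≈ 1.36 × 10^12 m²/s

Final answer: h = 1.36 × 10^12 m²/s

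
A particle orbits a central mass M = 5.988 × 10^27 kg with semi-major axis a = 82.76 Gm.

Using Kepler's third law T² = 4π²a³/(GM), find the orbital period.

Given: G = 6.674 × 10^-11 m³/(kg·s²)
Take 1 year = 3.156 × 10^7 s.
M = 5.988 × 10^27 kg
GM = G × M = 6.674 × 10^-11 × 5.988 × 10^27 = 3.99639 × 10^17 m³/s²
a = 82.76 Gm = 8.276 × 10^10 m
a³ = 5.66841 × 10^32 m³
T = 2π √(a³/GM) = 2π √((5.66841 × 10^32) / (3.99639 × 10^17)) = 2π × 3.76614 × 10^7 s
T = 2.36634 × 10^8 s ≈ 7.498 years

Final answer: 7.498 years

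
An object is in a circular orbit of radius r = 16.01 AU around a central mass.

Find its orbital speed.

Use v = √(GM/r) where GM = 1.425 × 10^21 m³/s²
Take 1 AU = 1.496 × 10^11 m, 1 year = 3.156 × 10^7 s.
r = 16.01 AU = 2.3951 × 10^12 m
GM = 1.425 × 10^21 m³/s²
GM/r = (1.425 × 10^21) / (2.3951 × 10^12) = 5.94966 × 10^8 m²/s²
v = √(GM/r) = 24391.9 m/s ≈ 5.146 AU/year

Final answer: 5.146 AU/year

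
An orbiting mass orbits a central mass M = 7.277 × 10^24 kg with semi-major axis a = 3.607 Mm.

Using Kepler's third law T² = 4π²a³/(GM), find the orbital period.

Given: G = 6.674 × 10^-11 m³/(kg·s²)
M = 7.277 × 10^24 kg
GM = G × M = 6.674 × 10^-11 × 7.277 × 10^24 = 4.85667 × 10^14 m³/s²
a = 3.607 Mm = 3.607 × 10^6 m
a³ = 4.69287 × 10^19 m³
T = 2π √(a³/GM) = 2π √((4.69287 × 10^19) / (4.85667 × 10^14)) = 2π × 310.849 s
T = 1953.12 s ≈ 32.55 minutes

Final answer: 32.55 minutes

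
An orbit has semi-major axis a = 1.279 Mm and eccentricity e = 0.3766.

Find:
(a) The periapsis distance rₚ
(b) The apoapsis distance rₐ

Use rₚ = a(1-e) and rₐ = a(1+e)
a = 1.279 Mm = 1.279 × 10^6 m
e = 0.3766:  1 − e = 0.6234,  1 + e = 1.3766
(a) rₚ = a(1 − e) = 1.279 × 10^6 m × 0.6234 = 797329 m ≈ 797.3 km
(b) rₐ = a(1 + e) = 1.279 × 10^6 m × 1.3766 = 1.76067 × 10^6 m ≈ 1.761 Mm

Final answer:
(a) rₚ = 797.3 km
(b) rₐ = 1.761 Mm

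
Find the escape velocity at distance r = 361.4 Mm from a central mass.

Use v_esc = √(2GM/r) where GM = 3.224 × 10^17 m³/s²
r = 361.4 Mm = 3.614 × 10^8 m
GM = 3.224 × 10^17 m³/s²
2GM/r = 2 × (3.224 × 10^17) / (3.614 × 10^8) = 1.78417 × 10^9 m²/s²
v_esc = √(2GM/r) = 42239.5 m/s ≈ 42.24 km/s

Final answer: 42.24 km/s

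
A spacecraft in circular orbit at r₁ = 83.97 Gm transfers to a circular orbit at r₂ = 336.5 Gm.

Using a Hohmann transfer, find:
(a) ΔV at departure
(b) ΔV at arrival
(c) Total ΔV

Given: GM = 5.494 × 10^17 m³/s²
r₁ = 83.97 Gm = 8.397 × 10^10 m
r₂ = 336.5 Gm = 3.365 × 10^11 m
GM = 5.494 × 10^17 m³/s²
Transfer ellipse: a_t = (r₁ + r₂)/2 = 2.10235 × 10^11 m
Circular speed at r₁: v₁ = √(GM/r₁) = 2557.89 m/s
Transfer speed at r₁ (periapsis): v₁ₜ = √(GM(2/r₁ − 1/a_t)) = 3236.1 m/s
(a) ΔV₁ = v₁ₜ − v₁ = 678.21 m/s ≈ 678.2 m/s
Circular speed at r₂: v₂ = √(GM/r₂) = 1277.77 m/s
Transfer speed at r₂ (apoapsis): v₂ₜ = √(GM(2/r₂ − 1/a_t)) = 807.535 m/s
(b) ΔV₂ = v₂ − v₂ₜ = 470.232 m/s ≈ 470.2 m/s
(c) ΔV_total = ΔV₁ + ΔV₂ = 1148.44 m/s ≈ 1.148 km/s

Final answer:
(a) ΔV₁ = 678.2 m/s
(b) ΔV₂ = 470.2 m/s
(c) ΔV_total = 1.148 km/s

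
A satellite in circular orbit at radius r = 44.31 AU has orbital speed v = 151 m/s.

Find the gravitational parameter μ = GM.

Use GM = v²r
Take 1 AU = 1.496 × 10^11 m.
r = 44.31 AU = 6.62878 × 10^12 m
v = 151 m/s
v² = 22801 m²/s²
GM = v²r = 22801 × 6.62878 × 10^12 = 1.51143 × 10^17 m³/s²
GM ≈ 1.511 × 10^17 m³/s²

Final answer: GM = 1.511 × 10^17 m³/s²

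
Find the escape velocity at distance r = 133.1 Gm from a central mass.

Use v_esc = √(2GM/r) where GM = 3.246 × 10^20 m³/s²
r = 133.1 Gm = 1.331 × 10^11 m
GM = 3.246 × 10^20 m³/s²
2GM/r = 2 × (3.246 × 10^20) / (1.331 × 10^11) = 4.87754 × 10^9 m²/s²
v_esc = √(2GM/r) = 69839.4 m/s ≈ 69.84 km/s

Final answer: 69.84 km/s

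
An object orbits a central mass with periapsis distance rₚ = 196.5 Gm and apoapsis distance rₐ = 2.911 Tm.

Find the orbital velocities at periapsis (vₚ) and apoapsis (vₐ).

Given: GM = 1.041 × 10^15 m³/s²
rₚ = 196.5 Gm = 1.965 × 10^11 m
rₐ = 2.911 Tm = 2.911 × 10^12 m
GM = 1.041 × 10^15 m³/s²
a = (rₚ + rₐ)/2 = 1.55375 × 10^12 m
Vis-viva: v² = GM (2/r − 1/a)
vₚ² = 1.041 × 10^15 × (1.01781 × 10^-11 − 6.43604 × 10^-13) = 9925.43 m²/s²
vₚ = 99.6264 m/s ≈ 99.63 m/s
vₐ² = 1.041 × 10^15 × (6.87049 × 10^-13 − 6.43604 × 10^-13) = 45.2262 m²/s²
vₐ = 6.72504 m/s ≈ 6.725 m/s

Final answer: vₚ = 99.63 m/s, vₐ = 6.725 m/s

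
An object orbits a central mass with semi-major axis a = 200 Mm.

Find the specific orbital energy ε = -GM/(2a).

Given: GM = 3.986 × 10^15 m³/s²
a = 200 Mm = 2 × 10^8 m
GM = 3.986 × 10^15 m³/s²
2a = 4 × 10^8 m
ε = −GM/(2a) = -9.965 × 10^6 J/kg ≈ -9.965 MJ/kg

Final answer: -9.965 MJ/kg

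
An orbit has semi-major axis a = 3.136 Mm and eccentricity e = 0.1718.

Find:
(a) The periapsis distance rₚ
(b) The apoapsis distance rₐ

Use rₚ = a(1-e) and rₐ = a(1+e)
a = 3.136 Mm = 3.136 × 10^6 m
e = 0.1718:  1 − e = 0.8282,  1 + e = 1.1718
(a) rₚ = a(1 − e) = 3.136 × 10^6 m × 0.8282 = 2.59724 × 10^6 m ≈ 2.597 Mm
(b) rₐ = a(1 + e) = 3.136 × 10^6 m × 1.1718 = 3.67476 × 10^6 m ≈ 3.675 Mm

Final answer:
(a) rₚ = 2.597 Mm
(b) rₐ = 3.675 Mm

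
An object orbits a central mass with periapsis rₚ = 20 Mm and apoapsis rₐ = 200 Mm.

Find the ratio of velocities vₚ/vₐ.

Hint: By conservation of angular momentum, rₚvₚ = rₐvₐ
rₚ = 20 Mm = 2 × 10^7 m
rₐ = 200 Mm = 2 × 10^8 m
rₚvₚ = rₐvₐ  ⇒  vₚ/vₐ = rₐ/rₚ
vₚ/vₐ = (2 × 10^8) / (2 × 10^7) = 10

Final answer: vₚ/vₐ = 10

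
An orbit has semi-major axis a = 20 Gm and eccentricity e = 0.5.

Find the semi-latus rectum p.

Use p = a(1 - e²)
a = 20 Gm = 2 × 10^10 m
e = 0.5,  e² = 0.25,  1 − e² = 0.75
p = a(1 − e²) = 2 × 10^10 m × 0.75 = 1.5 × 10^10 m ≈ 15 Gm

Final answer: p = 15 Gm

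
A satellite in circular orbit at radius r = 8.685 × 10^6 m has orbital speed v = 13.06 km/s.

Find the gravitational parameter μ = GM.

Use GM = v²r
r = 8.685 × 10^6 m
v = 13.06 km/s = 13060 m/s
v² = 1.70564 × 10^8 m²/s²
GM = v²r = 1.70564 × 10^8 × 8.685 × 10^6 = 1.48134 × 10^15 m³/s²
GM ≈ 1.481 × 10^15 m³/s²

Final answer: GM = 1.481 × 10^15 m³/s²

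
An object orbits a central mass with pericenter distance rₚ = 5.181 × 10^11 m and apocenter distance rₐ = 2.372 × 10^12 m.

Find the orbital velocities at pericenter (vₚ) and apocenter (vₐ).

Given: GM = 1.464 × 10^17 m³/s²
rₚ = 5.181 × 10^11 m
rₐ = 2.372 × 10^12 m
GM = 1.464 × 10^17 m³/s²
a = (rₚ + rₐ)/2 = 1.44505 × 10^12 m
Vis-viva: v² = GM (2/r − 1/a)
vₚ² = 1.464 × 10^17 × (3.86026 × 10^-12 − 6.92018 × 10^-13) = 463830 m²/s²
vₚ = 681.051 m/s ≈ 681.1 m/s
vₐ² = 1.464 × 10^17 × (8.4317 × 10^-13 − 6.92018 × 10^-13) = 22128.8 m²/s²
vₐ = 148.757 m/s ≈ 148.8 m/s

Final answer: vₚ = 681.1 m/s, vₐ = 148.8 m/s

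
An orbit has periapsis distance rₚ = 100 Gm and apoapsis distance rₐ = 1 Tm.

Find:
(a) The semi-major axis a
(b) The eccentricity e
rₚ = 100 Gm = 1 × 10^11 m
rₐ = 1 Tm = 1 × 10^12 m
(a) a = (rₚ + rₐ)/2 = 5.5 × 10^11 m ≈ 550 Gm
(b) e = (rₐ − rₚ)/(rₐ + rₚ) = (9 × 10^11) / (1.1 × 10^12) = 0.818182

Final answer:
(a) a = 550 Gm
(b) e = 0.8182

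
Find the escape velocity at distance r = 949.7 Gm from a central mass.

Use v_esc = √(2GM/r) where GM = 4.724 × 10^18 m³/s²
r = 949.7 Gm = 9.497 × 10^11 m
GM = 4.724 × 10^18 m³/s²
2GM/r = 2 × (4.724 × 10^18) / (9.497 × 10^11) = 9.9484 × 10^6 m²/s²
v_esc = √(2GM/r) = 3154.11 m/s ≈ 3.154 km/s

Final answer: 3.154 km/s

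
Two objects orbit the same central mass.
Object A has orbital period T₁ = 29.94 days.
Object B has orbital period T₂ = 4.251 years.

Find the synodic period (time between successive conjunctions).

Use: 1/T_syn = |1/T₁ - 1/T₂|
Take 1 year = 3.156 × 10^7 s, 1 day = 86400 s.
T₁ = 29.94 days = 2.58682 × 10^6 s
T₂ = 4.251 years = 1.34162 × 10^8 s
1/T₁ = 3.86576 × 10^-7 s⁻¹
1/T₂ = 7.4537 × 10^-9 s⁻¹
|1/T₁ − 1/T₂| = 3.79122 × 10^-7 s⁻¹
T_syn = 1 / |1/T₁ − 1/T₂| = 2.63767 × 10^6 s ≈ 30.53 days

Final answer: T_syn = 30.53 days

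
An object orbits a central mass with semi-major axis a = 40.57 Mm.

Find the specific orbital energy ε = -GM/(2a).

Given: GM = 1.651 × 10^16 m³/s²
a = 40.57 Mm = 4.057 × 10^7 m
GM = 1.651 × 10^16 m³/s²
2a = 8.114 × 10^7 m
ε = −GM/(2a) = -2.03475 × 10^8 J/kg ≈ -203.5 MJ/kg

Final answer: -203.5 MJ/kg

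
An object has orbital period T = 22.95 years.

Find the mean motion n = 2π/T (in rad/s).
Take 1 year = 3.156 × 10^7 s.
T = 22.95 years = 7.24302 × 10^8 s
n = 2π / (7.24302 × 10^8 s) = 8.67481 × 10^-9 rad/s ≈ 8.675 × 10^-9 rad/s

Final answer: n = 8.675 × 10^-9 rad/s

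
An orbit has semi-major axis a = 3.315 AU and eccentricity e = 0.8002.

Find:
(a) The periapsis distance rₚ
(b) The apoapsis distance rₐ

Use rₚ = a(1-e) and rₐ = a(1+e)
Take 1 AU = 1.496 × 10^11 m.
a = 3.315 AU = 4.95924 × 10^11 m
e = 0.8002:  1 − e = 0.1998,  1 + e = 1.8002
(a) rₚ = a(1 − e) = 4.95924 × 10^11 m × 0.1998 = 9.90856 × 10^10 m ≈ 0.6623 AU
(b) rₐ = a(1 + e) = 4.95924 × 10^11 m × 1.8002 = 8.92762 × 10^11 m ≈ 5.968 AU

Final answer:
(a) rₚ = 0.6623 AU
(b) rₐ = 5.968 AU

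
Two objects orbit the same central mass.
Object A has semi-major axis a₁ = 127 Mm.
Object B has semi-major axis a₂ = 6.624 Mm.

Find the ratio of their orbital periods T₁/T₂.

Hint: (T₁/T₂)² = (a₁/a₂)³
a₁ = 127 Mm = 1.27 × 10^8 m
a₂ = 6.624 Mm = 6.624 × 10^6 m
a₁/a₂ = 19.1727
T₁/T₂ = (a₁/a₂)^(3/2) = (19.1727)^1.5 = 83.9508

Final answer: T₁/T₂ = 83.95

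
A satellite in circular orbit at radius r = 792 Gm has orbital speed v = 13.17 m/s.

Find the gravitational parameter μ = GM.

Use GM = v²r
r = 792 Gm = 7.92 × 10^11 m
v = 13.17 m/s
v² = 173.449 m²/s²
GM = v²r = 173.449 × 7.92 × 10^11 = 1.37372 × 10^14 m³/s²
GM ≈ 1.374 × 10^14 m³/s²

Final answer: GM = 1.374 × 10^14 m³/s²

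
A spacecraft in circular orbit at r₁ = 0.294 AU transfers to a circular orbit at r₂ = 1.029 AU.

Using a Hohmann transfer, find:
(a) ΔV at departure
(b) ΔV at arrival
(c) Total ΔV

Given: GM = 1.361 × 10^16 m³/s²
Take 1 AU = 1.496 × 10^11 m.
r₁ = 0.294 AU = 4.39824 × 10^10 m
r₂ = 1.029 AU = 1.53938 × 10^11 m
GM = 1.361 × 10^16 m³/s²
Transfer ellipse: a_t = (r₁ + r₂)/2 = 9.89604 × 10^10 m
Circular speed at r₁: v₁ = √(GM/r₁) = 556.275 m/s
Transfer speed at r₁ (periapsis): v₁ₜ = √(GM(2/r₁ − 1/a_t)) = 693.797 m/s
(a) ΔV₁ = v₁ₜ − v₁ = 137.522 m/s ≈ 137.5 m/s
Circular speed at r₂: v₂ = √(GM/r₂) = 297.342 m/s
Transfer speed at r₂ (apoapsis): v₂ₜ = √(GM(2/r₂ − 1/a_t)) = 198.228 m/s
(b) ΔV₂ = v₂ − v₂ₜ = 99.1138 m/s ≈ 99.11 m/s
(c) ΔV_total = ΔV₁ + ΔV₂ = 236.636 m/s ≈ 236.6 m/s

Final answer:
(a) ΔV₁ = 137.5 m/s
(b) ΔV₂ = 99.11 m/s
(c) ΔV_total = 236.6 m/s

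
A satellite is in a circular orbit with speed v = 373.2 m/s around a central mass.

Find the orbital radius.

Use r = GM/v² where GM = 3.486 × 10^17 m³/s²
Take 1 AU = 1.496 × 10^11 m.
v = 373.2 m/s
GM = 3.486 × 10^17 m³/s²
v² = 139278 m²/s²
r = GM/v² = (3.486 × 10^17) / 139278 = 2.5029 × 10^12 m ≈ 16.73 AU

Final answer: 16.73 AU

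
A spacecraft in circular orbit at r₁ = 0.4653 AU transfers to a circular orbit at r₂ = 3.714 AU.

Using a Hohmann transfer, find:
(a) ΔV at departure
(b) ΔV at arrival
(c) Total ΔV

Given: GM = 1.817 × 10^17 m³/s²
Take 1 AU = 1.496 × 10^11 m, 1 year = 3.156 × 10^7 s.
r₁ = 0.4653 AU = 6.96089 × 10^10 m
r₂ = 3.714 AU = 5.55614 × 10^11 m
GM = 1.817 × 10^17 m³/s²
Transfer ellipse: a_t = (r₁ + r₂)/2 = 3.12612 × 10^11 m
Circular speed at r₁: v₁ = √(GM/r₁) = 1615.64 m/s
Transfer speed at r₁ (periapsis): v₁ₜ = √(GM(2/r₁ − 1/a_t)) = 2153.92 m/s
(a) ΔV₁ = v₁ₜ − v₁ = 538.277 m/s ≈ 0.1136 AU/year
Circular speed at r₂: v₂ = √(GM/r₂) = 571.861 m/s
Transfer speed at r₂ (apoapsis): v₂ₜ = √(GM(2/r₂ − 1/a_t)) = 269.849 m/s
(b) ΔV₂ = v₂ − v₂ₜ = 302.013 m/s ≈ 302 m/s
(c) ΔV_total = ΔV₁ + ΔV₂ = 840.289 m/s ≈ 0.1773 AU/year

Final answer:
(a) ΔV₁ = 0.1136 AU/year
(b) ΔV₂ = 302 m/s
(c) ΔV_total = 0.1773 AU/year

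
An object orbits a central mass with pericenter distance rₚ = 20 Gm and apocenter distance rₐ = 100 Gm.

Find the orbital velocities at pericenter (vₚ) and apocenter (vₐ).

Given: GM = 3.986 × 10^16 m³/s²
rₚ = 20 Gm = 2 × 10^10 m
rₐ = 100 Gm = 1 × 10^11 m
GM = 3.986 × 10^16 m³/s²
a = (rₚ + rₐ)/2 = 6 × 10^10 m
Vis-viva: v² = GM (2/r − 1/a)
vₚ² = 3.986 × 10^16 × (1 × 10^-10 − 1.66667 × 10^-11) = 3.32167 × 10^6 m²/s²
vₚ = 1822.54 m/s ≈ 1.823 km/s
vₐ² = 3.986 × 10^16 × (2 × 10^-11 − 1.66667 × 10^-11) = 132867 m²/s²
vₐ = 364.509 m/s ≈ 364.5 m/s

Final answer: vₚ = 1.823 km/s, vₐ = 364.5 m/s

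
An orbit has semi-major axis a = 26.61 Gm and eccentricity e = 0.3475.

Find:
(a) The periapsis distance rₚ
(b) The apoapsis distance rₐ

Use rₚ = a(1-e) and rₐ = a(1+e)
a = 26.61 Gm = 2.661 × 10^10 m
e = 0.3475:  1 − e = 0.6525,  1 + e = 1.3475
(a) rₚ = a(1 − e) = 2.661 × 10^10 m × 0.6525 = 1.7363 × 10^10 m ≈ 17.36 Gm
(b) rₐ = a(1 + e) = 2.661 × 10^10 m × 1.3475 = 3.5857 × 10^10 m ≈ 35.86 Gm

Final answer:
(a) rₚ = 17.36 Gm
(b) rₐ = 35.86 Gm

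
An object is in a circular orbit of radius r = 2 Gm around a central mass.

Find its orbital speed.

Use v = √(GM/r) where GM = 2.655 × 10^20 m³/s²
r = 2 Gm = 2 × 10^9 m
GM = 2.655 × 10^20 m³/s²
GM/r = (2.655 × 10^20) / (2 × 10^9) = 1.3275 × 10^11 m²/s²
v = √(GM/r) = 364349 m/s ≈ 364.3 km/s

Final answer: 364.3 km/s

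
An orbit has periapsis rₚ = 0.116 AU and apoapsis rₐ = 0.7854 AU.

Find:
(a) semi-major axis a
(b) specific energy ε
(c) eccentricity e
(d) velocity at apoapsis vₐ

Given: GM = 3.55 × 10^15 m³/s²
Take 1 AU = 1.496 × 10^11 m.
rₚ = 0.116 AU = 1.73536 × 10^10 m
rₐ = 0.7854 AU = 1.17496 × 10^11 m
GM = 3.55 × 10^15 m³/s²
a = (rₚ + rₐ)/2 = 6.74247 × 10^10 m
e = (rₐ − rₚ)/(rₐ + rₚ) = (1.00142 × 10^11) / (1.34849 × 10^11) = 0.742623
(a) a = 6.74247 × 10^10 m ≈ 0.4507 AU
(b) 2a = 1.34849 × 10^11 m;  ε = −GM/(2a) = -26325.7 J/kg ≈ -26.33 kJ/kg
(c) e = 0.742623 ≈ 0.7426
(d) vₐ² = GM (2/rₐ − 1/a) = 3.55 × 10^15 × (1.70219 × 10^-11 − 1.48314 × 10^-11) = 7776.36 m²/s²;  vₐ = 88.1837 m/s ≈ 88.18 m/s

Final answer:
(a) semi-major axis a = 0.4507 AU
(b) specific energy ε = -26.33 kJ/kg
(c) eccentricity e = 0.7426
(d) velocity at apoapsis vₐ = 88.18 m/s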